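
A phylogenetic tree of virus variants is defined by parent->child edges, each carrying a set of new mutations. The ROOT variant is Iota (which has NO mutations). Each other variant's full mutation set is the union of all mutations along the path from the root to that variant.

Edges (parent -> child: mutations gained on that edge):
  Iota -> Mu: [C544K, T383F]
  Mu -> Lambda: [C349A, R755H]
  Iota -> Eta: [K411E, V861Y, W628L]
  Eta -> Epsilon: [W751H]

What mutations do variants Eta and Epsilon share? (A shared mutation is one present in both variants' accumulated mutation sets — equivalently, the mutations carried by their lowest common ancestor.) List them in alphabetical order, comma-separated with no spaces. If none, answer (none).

Accumulating mutations along path to Eta:
  At Iota: gained [] -> total []
  At Eta: gained ['K411E', 'V861Y', 'W628L'] -> total ['K411E', 'V861Y', 'W628L']
Mutations(Eta) = ['K411E', 'V861Y', 'W628L']
Accumulating mutations along path to Epsilon:
  At Iota: gained [] -> total []
  At Eta: gained ['K411E', 'V861Y', 'W628L'] -> total ['K411E', 'V861Y', 'W628L']
  At Epsilon: gained ['W751H'] -> total ['K411E', 'V861Y', 'W628L', 'W751H']
Mutations(Epsilon) = ['K411E', 'V861Y', 'W628L', 'W751H']
Intersection: ['K411E', 'V861Y', 'W628L'] ∩ ['K411E', 'V861Y', 'W628L', 'W751H'] = ['K411E', 'V861Y', 'W628L']

Answer: K411E,V861Y,W628L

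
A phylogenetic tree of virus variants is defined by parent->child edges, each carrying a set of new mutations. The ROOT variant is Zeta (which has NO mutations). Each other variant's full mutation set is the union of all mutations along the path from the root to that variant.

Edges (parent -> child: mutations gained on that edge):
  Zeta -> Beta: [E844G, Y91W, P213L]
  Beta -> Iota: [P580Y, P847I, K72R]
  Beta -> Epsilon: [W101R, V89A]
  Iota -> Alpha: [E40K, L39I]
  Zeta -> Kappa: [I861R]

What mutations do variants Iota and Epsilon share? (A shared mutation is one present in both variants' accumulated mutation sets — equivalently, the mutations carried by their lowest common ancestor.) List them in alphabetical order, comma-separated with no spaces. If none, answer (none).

Answer: E844G,P213L,Y91W

Derivation:
Accumulating mutations along path to Iota:
  At Zeta: gained [] -> total []
  At Beta: gained ['E844G', 'Y91W', 'P213L'] -> total ['E844G', 'P213L', 'Y91W']
  At Iota: gained ['P580Y', 'P847I', 'K72R'] -> total ['E844G', 'K72R', 'P213L', 'P580Y', 'P847I', 'Y91W']
Mutations(Iota) = ['E844G', 'K72R', 'P213L', 'P580Y', 'P847I', 'Y91W']
Accumulating mutations along path to Epsilon:
  At Zeta: gained [] -> total []
  At Beta: gained ['E844G', 'Y91W', 'P213L'] -> total ['E844G', 'P213L', 'Y91W']
  At Epsilon: gained ['W101R', 'V89A'] -> total ['E844G', 'P213L', 'V89A', 'W101R', 'Y91W']
Mutations(Epsilon) = ['E844G', 'P213L', 'V89A', 'W101R', 'Y91W']
Intersection: ['E844G', 'K72R', 'P213L', 'P580Y', 'P847I', 'Y91W'] ∩ ['E844G', 'P213L', 'V89A', 'W101R', 'Y91W'] = ['E844G', 'P213L', 'Y91W']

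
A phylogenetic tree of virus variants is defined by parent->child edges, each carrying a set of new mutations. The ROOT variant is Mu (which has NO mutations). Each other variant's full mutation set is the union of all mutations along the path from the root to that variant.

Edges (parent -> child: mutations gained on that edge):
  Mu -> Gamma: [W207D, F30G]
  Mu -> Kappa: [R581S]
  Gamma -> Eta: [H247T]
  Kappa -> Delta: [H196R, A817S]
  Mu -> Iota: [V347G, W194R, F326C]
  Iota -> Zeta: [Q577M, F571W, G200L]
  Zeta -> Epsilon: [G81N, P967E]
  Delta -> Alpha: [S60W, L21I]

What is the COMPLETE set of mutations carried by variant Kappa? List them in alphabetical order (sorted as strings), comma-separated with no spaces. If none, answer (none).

Answer: R581S

Derivation:
At Mu: gained [] -> total []
At Kappa: gained ['R581S'] -> total ['R581S']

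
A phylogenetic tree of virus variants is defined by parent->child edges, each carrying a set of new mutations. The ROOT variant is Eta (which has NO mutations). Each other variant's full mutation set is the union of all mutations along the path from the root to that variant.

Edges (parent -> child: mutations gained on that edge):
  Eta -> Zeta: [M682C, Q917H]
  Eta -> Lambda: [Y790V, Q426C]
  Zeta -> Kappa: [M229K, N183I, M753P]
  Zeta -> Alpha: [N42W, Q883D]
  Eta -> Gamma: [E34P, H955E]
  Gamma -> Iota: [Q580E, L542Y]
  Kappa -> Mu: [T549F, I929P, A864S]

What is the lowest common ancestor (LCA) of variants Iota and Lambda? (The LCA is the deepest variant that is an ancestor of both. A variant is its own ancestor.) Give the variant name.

Path from root to Iota: Eta -> Gamma -> Iota
  ancestors of Iota: {Eta, Gamma, Iota}
Path from root to Lambda: Eta -> Lambda
  ancestors of Lambda: {Eta, Lambda}
Common ancestors: {Eta}
Walk up from Lambda: Lambda (not in ancestors of Iota), Eta (in ancestors of Iota)
Deepest common ancestor (LCA) = Eta

Answer: Eta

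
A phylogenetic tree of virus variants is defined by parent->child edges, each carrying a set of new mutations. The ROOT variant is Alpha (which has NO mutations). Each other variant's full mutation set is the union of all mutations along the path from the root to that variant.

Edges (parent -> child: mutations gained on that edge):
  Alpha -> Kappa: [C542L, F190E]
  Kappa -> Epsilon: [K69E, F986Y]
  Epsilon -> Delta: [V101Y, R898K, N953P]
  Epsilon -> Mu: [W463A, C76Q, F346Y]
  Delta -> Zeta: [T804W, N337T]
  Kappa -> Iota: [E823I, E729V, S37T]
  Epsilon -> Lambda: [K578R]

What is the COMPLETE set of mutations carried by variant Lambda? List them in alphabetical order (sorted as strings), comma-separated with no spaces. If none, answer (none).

Answer: C542L,F190E,F986Y,K578R,K69E

Derivation:
At Alpha: gained [] -> total []
At Kappa: gained ['C542L', 'F190E'] -> total ['C542L', 'F190E']
At Epsilon: gained ['K69E', 'F986Y'] -> total ['C542L', 'F190E', 'F986Y', 'K69E']
At Lambda: gained ['K578R'] -> total ['C542L', 'F190E', 'F986Y', 'K578R', 'K69E']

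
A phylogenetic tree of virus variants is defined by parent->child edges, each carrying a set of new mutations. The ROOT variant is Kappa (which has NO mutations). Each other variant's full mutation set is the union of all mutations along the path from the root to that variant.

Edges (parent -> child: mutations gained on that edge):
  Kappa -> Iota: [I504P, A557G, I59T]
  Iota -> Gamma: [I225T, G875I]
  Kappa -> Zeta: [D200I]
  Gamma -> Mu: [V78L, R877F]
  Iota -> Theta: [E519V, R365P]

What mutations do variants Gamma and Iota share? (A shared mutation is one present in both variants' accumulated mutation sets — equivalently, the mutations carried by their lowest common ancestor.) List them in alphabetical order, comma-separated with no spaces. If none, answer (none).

Accumulating mutations along path to Gamma:
  At Kappa: gained [] -> total []
  At Iota: gained ['I504P', 'A557G', 'I59T'] -> total ['A557G', 'I504P', 'I59T']
  At Gamma: gained ['I225T', 'G875I'] -> total ['A557G', 'G875I', 'I225T', 'I504P', 'I59T']
Mutations(Gamma) = ['A557G', 'G875I', 'I225T', 'I504P', 'I59T']
Accumulating mutations along path to Iota:
  At Kappa: gained [] -> total []
  At Iota: gained ['I504P', 'A557G', 'I59T'] -> total ['A557G', 'I504P', 'I59T']
Mutations(Iota) = ['A557G', 'I504P', 'I59T']
Intersection: ['A557G', 'G875I', 'I225T', 'I504P', 'I59T'] ∩ ['A557G', 'I504P', 'I59T'] = ['A557G', 'I504P', 'I59T']

Answer: A557G,I504P,I59T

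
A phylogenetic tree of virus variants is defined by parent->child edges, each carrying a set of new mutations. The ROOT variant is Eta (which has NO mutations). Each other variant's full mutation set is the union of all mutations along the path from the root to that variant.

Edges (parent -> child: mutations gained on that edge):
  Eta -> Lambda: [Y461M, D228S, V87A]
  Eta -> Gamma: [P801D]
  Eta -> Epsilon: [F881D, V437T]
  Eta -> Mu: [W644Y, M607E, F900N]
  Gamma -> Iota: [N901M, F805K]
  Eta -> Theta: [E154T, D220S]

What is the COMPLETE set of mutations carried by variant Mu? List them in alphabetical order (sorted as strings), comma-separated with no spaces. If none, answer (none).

At Eta: gained [] -> total []
At Mu: gained ['W644Y', 'M607E', 'F900N'] -> total ['F900N', 'M607E', 'W644Y']

Answer: F900N,M607E,W644Y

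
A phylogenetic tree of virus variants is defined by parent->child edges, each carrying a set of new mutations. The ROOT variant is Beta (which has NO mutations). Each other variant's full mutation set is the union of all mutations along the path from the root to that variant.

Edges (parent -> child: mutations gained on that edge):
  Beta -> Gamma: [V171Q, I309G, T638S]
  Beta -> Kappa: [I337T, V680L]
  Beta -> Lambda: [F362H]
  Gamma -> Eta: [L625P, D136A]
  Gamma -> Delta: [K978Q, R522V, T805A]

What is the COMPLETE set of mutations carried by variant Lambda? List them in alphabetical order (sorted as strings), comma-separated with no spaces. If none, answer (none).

Answer: F362H

Derivation:
At Beta: gained [] -> total []
At Lambda: gained ['F362H'] -> total ['F362H']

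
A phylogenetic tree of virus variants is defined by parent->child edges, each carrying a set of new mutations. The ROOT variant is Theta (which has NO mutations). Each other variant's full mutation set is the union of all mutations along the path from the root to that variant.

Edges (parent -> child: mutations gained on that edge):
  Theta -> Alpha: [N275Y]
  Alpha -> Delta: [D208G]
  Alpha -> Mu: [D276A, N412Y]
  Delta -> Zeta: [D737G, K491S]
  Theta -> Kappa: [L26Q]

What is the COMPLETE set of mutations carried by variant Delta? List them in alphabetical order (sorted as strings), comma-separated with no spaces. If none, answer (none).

Answer: D208G,N275Y

Derivation:
At Theta: gained [] -> total []
At Alpha: gained ['N275Y'] -> total ['N275Y']
At Delta: gained ['D208G'] -> total ['D208G', 'N275Y']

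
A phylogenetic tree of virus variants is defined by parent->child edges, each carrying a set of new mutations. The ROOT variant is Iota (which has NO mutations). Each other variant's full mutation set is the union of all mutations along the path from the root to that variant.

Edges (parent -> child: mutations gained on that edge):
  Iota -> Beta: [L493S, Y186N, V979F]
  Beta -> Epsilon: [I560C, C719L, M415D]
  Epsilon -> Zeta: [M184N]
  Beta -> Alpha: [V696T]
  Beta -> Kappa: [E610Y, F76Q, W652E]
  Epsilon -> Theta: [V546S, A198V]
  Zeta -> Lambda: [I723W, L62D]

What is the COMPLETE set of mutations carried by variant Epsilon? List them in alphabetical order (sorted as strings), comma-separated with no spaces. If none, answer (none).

At Iota: gained [] -> total []
At Beta: gained ['L493S', 'Y186N', 'V979F'] -> total ['L493S', 'V979F', 'Y186N']
At Epsilon: gained ['I560C', 'C719L', 'M415D'] -> total ['C719L', 'I560C', 'L493S', 'M415D', 'V979F', 'Y186N']

Answer: C719L,I560C,L493S,M415D,V979F,Y186N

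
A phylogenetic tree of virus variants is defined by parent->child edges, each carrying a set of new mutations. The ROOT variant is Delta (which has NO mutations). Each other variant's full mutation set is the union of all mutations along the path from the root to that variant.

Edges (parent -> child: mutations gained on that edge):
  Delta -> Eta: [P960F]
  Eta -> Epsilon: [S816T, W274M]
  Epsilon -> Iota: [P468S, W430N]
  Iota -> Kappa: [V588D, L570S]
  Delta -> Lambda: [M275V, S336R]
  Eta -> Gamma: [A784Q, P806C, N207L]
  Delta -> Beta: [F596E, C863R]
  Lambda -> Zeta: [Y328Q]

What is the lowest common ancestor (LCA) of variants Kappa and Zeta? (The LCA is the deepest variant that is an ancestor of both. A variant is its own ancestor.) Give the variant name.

Answer: Delta

Derivation:
Path from root to Kappa: Delta -> Eta -> Epsilon -> Iota -> Kappa
  ancestors of Kappa: {Delta, Eta, Epsilon, Iota, Kappa}
Path from root to Zeta: Delta -> Lambda -> Zeta
  ancestors of Zeta: {Delta, Lambda, Zeta}
Common ancestors: {Delta}
Walk up from Zeta: Zeta (not in ancestors of Kappa), Lambda (not in ancestors of Kappa), Delta (in ancestors of Kappa)
Deepest common ancestor (LCA) = Delta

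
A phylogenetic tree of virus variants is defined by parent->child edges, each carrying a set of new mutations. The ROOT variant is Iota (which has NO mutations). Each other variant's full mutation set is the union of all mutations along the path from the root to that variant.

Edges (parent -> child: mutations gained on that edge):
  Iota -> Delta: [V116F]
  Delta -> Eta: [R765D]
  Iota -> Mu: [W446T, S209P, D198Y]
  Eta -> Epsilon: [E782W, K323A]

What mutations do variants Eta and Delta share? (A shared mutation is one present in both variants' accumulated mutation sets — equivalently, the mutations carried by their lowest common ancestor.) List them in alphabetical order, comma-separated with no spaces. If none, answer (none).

Answer: V116F

Derivation:
Accumulating mutations along path to Eta:
  At Iota: gained [] -> total []
  At Delta: gained ['V116F'] -> total ['V116F']
  At Eta: gained ['R765D'] -> total ['R765D', 'V116F']
Mutations(Eta) = ['R765D', 'V116F']
Accumulating mutations along path to Delta:
  At Iota: gained [] -> total []
  At Delta: gained ['V116F'] -> total ['V116F']
Mutations(Delta) = ['V116F']
Intersection: ['R765D', 'V116F'] ∩ ['V116F'] = ['V116F']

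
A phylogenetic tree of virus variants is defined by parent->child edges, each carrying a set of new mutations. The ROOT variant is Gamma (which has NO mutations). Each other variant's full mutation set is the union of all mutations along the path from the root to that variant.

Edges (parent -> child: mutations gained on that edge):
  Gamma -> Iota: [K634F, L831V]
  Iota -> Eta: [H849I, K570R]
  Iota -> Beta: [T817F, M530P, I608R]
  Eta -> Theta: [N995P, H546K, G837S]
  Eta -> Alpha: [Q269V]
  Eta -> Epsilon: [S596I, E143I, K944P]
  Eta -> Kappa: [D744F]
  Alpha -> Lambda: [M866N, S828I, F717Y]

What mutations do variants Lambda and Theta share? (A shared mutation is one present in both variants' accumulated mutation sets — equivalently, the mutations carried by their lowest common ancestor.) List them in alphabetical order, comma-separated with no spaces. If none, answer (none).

Accumulating mutations along path to Lambda:
  At Gamma: gained [] -> total []
  At Iota: gained ['K634F', 'L831V'] -> total ['K634F', 'L831V']
  At Eta: gained ['H849I', 'K570R'] -> total ['H849I', 'K570R', 'K634F', 'L831V']
  At Alpha: gained ['Q269V'] -> total ['H849I', 'K570R', 'K634F', 'L831V', 'Q269V']
  At Lambda: gained ['M866N', 'S828I', 'F717Y'] -> total ['F717Y', 'H849I', 'K570R', 'K634F', 'L831V', 'M866N', 'Q269V', 'S828I']
Mutations(Lambda) = ['F717Y', 'H849I', 'K570R', 'K634F', 'L831V', 'M866N', 'Q269V', 'S828I']
Accumulating mutations along path to Theta:
  At Gamma: gained [] -> total []
  At Iota: gained ['K634F', 'L831V'] -> total ['K634F', 'L831V']
  At Eta: gained ['H849I', 'K570R'] -> total ['H849I', 'K570R', 'K634F', 'L831V']
  At Theta: gained ['N995P', 'H546K', 'G837S'] -> total ['G837S', 'H546K', 'H849I', 'K570R', 'K634F', 'L831V', 'N995P']
Mutations(Theta) = ['G837S', 'H546K', 'H849I', 'K570R', 'K634F', 'L831V', 'N995P']
Intersection: ['F717Y', 'H849I', 'K570R', 'K634F', 'L831V', 'M866N', 'Q269V', 'S828I'] ∩ ['G837S', 'H546K', 'H849I', 'K570R', 'K634F', 'L831V', 'N995P'] = ['H849I', 'K570R', 'K634F', 'L831V']

Answer: H849I,K570R,K634F,L831V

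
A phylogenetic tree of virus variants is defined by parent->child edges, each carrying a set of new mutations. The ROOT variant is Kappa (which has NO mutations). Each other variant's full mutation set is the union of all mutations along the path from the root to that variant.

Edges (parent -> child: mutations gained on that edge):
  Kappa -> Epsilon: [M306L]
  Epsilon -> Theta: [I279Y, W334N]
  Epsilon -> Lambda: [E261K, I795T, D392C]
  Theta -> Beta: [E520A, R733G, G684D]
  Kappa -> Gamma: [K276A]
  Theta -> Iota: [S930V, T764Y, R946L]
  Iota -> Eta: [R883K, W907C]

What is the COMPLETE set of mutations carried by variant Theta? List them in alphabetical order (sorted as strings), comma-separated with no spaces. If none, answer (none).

At Kappa: gained [] -> total []
At Epsilon: gained ['M306L'] -> total ['M306L']
At Theta: gained ['I279Y', 'W334N'] -> total ['I279Y', 'M306L', 'W334N']

Answer: I279Y,M306L,W334N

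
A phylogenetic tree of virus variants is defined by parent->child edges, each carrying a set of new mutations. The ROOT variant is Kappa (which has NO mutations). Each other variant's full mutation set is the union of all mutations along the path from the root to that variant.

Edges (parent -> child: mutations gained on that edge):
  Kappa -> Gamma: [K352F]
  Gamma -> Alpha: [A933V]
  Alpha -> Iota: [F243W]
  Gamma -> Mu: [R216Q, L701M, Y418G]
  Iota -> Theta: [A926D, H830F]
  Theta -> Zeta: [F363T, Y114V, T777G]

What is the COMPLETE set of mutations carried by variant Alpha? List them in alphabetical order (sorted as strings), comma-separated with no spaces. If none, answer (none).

At Kappa: gained [] -> total []
At Gamma: gained ['K352F'] -> total ['K352F']
At Alpha: gained ['A933V'] -> total ['A933V', 'K352F']

Answer: A933V,K352F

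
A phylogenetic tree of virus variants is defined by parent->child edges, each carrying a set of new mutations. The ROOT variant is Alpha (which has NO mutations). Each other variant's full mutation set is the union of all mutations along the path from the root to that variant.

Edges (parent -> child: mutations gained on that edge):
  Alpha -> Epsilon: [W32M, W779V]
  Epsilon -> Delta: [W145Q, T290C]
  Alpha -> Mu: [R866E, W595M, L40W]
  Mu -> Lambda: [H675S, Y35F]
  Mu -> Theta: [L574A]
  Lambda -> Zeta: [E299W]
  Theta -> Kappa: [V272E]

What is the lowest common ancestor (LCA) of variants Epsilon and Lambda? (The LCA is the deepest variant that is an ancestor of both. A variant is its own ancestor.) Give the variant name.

Path from root to Epsilon: Alpha -> Epsilon
  ancestors of Epsilon: {Alpha, Epsilon}
Path from root to Lambda: Alpha -> Mu -> Lambda
  ancestors of Lambda: {Alpha, Mu, Lambda}
Common ancestors: {Alpha}
Walk up from Lambda: Lambda (not in ancestors of Epsilon), Mu (not in ancestors of Epsilon), Alpha (in ancestors of Epsilon)
Deepest common ancestor (LCA) = Alpha

Answer: Alpha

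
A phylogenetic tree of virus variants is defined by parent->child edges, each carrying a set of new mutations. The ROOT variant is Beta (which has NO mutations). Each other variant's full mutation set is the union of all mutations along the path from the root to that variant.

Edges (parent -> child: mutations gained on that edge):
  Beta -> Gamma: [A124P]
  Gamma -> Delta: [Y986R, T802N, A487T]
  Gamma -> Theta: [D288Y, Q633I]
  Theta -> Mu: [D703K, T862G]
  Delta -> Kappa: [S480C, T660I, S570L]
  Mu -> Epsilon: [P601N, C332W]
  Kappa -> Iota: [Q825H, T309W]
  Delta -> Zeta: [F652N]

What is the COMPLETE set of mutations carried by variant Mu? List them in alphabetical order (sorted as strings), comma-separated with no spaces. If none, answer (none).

At Beta: gained [] -> total []
At Gamma: gained ['A124P'] -> total ['A124P']
At Theta: gained ['D288Y', 'Q633I'] -> total ['A124P', 'D288Y', 'Q633I']
At Mu: gained ['D703K', 'T862G'] -> total ['A124P', 'D288Y', 'D703K', 'Q633I', 'T862G']

Answer: A124P,D288Y,D703K,Q633I,T862G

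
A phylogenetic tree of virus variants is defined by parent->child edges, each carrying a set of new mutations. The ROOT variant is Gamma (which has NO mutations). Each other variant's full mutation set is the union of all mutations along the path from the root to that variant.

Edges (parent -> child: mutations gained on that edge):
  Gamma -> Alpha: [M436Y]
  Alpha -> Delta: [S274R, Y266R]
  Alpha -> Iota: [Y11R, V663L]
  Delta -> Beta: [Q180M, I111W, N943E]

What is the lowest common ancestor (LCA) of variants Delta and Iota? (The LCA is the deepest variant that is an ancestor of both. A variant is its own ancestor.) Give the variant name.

Answer: Alpha

Derivation:
Path from root to Delta: Gamma -> Alpha -> Delta
  ancestors of Delta: {Gamma, Alpha, Delta}
Path from root to Iota: Gamma -> Alpha -> Iota
  ancestors of Iota: {Gamma, Alpha, Iota}
Common ancestors: {Gamma, Alpha}
Walk up from Iota: Iota (not in ancestors of Delta), Alpha (in ancestors of Delta), Gamma (in ancestors of Delta)
Deepest common ancestor (LCA) = Alpha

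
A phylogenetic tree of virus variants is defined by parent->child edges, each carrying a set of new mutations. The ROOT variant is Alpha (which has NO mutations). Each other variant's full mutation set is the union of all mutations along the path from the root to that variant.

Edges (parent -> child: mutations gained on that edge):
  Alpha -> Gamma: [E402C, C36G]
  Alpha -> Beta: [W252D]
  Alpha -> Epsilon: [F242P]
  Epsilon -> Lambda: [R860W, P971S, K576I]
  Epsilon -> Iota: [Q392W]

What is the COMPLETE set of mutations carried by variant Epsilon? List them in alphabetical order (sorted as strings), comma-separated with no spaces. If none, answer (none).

At Alpha: gained [] -> total []
At Epsilon: gained ['F242P'] -> total ['F242P']

Answer: F242P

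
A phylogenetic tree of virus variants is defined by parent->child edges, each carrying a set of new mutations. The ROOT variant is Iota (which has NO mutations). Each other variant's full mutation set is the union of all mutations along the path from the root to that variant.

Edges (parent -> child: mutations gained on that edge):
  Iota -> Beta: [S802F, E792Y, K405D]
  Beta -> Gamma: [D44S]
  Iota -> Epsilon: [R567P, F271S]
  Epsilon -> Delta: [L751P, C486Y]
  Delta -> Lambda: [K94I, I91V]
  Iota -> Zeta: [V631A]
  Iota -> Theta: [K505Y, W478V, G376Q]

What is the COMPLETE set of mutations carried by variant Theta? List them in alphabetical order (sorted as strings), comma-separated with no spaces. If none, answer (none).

Answer: G376Q,K505Y,W478V

Derivation:
At Iota: gained [] -> total []
At Theta: gained ['K505Y', 'W478V', 'G376Q'] -> total ['G376Q', 'K505Y', 'W478V']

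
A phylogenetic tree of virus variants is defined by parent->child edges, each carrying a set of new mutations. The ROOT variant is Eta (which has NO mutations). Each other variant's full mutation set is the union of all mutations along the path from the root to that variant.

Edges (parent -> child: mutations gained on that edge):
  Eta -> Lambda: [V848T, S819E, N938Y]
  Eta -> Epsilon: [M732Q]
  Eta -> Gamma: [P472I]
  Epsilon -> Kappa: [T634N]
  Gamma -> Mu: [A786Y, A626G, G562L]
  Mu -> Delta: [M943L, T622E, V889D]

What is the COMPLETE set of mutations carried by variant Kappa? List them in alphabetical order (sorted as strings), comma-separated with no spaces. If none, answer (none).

Answer: M732Q,T634N

Derivation:
At Eta: gained [] -> total []
At Epsilon: gained ['M732Q'] -> total ['M732Q']
At Kappa: gained ['T634N'] -> total ['M732Q', 'T634N']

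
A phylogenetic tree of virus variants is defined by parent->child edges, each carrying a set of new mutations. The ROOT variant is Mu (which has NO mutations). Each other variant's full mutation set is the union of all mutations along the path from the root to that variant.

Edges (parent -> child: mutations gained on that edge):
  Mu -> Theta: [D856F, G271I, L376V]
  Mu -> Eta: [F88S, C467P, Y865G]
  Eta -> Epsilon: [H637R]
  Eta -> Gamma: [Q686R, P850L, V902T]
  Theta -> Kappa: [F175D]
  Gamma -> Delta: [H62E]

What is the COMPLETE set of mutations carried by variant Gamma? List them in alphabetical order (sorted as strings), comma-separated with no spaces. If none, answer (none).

At Mu: gained [] -> total []
At Eta: gained ['F88S', 'C467P', 'Y865G'] -> total ['C467P', 'F88S', 'Y865G']
At Gamma: gained ['Q686R', 'P850L', 'V902T'] -> total ['C467P', 'F88S', 'P850L', 'Q686R', 'V902T', 'Y865G']

Answer: C467P,F88S,P850L,Q686R,V902T,Y865G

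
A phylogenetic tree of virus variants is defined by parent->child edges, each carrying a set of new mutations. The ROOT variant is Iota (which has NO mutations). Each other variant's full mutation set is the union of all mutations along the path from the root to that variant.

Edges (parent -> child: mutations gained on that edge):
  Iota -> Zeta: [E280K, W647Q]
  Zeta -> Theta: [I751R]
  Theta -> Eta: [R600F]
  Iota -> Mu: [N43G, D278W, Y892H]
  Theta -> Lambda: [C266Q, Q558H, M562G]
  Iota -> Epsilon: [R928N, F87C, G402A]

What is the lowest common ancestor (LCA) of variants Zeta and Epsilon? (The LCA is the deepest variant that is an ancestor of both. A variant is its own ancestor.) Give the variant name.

Path from root to Zeta: Iota -> Zeta
  ancestors of Zeta: {Iota, Zeta}
Path from root to Epsilon: Iota -> Epsilon
  ancestors of Epsilon: {Iota, Epsilon}
Common ancestors: {Iota}
Walk up from Epsilon: Epsilon (not in ancestors of Zeta), Iota (in ancestors of Zeta)
Deepest common ancestor (LCA) = Iota

Answer: Iota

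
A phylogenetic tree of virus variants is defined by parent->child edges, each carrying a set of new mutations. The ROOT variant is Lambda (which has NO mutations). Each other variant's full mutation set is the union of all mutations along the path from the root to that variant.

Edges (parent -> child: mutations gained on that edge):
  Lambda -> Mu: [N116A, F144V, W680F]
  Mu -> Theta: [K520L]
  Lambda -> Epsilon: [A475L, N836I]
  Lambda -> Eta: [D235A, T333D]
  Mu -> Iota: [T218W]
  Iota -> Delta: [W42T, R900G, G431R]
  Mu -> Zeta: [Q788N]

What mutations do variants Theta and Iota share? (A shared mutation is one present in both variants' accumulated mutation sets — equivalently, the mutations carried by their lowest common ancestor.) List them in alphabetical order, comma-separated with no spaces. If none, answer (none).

Accumulating mutations along path to Theta:
  At Lambda: gained [] -> total []
  At Mu: gained ['N116A', 'F144V', 'W680F'] -> total ['F144V', 'N116A', 'W680F']
  At Theta: gained ['K520L'] -> total ['F144V', 'K520L', 'N116A', 'W680F']
Mutations(Theta) = ['F144V', 'K520L', 'N116A', 'W680F']
Accumulating mutations along path to Iota:
  At Lambda: gained [] -> total []
  At Mu: gained ['N116A', 'F144V', 'W680F'] -> total ['F144V', 'N116A', 'W680F']
  At Iota: gained ['T218W'] -> total ['F144V', 'N116A', 'T218W', 'W680F']
Mutations(Iota) = ['F144V', 'N116A', 'T218W', 'W680F']
Intersection: ['F144V', 'K520L', 'N116A', 'W680F'] ∩ ['F144V', 'N116A', 'T218W', 'W680F'] = ['F144V', 'N116A', 'W680F']

Answer: F144V,N116A,W680F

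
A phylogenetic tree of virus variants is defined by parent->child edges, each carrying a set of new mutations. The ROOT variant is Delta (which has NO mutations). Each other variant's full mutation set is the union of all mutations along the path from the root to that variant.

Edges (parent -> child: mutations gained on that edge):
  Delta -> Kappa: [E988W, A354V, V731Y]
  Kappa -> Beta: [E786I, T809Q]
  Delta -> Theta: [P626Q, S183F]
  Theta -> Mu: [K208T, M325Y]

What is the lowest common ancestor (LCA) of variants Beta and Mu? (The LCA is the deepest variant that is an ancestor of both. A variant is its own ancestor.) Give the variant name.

Answer: Delta

Derivation:
Path from root to Beta: Delta -> Kappa -> Beta
  ancestors of Beta: {Delta, Kappa, Beta}
Path from root to Mu: Delta -> Theta -> Mu
  ancestors of Mu: {Delta, Theta, Mu}
Common ancestors: {Delta}
Walk up from Mu: Mu (not in ancestors of Beta), Theta (not in ancestors of Beta), Delta (in ancestors of Beta)
Deepest common ancestor (LCA) = Delta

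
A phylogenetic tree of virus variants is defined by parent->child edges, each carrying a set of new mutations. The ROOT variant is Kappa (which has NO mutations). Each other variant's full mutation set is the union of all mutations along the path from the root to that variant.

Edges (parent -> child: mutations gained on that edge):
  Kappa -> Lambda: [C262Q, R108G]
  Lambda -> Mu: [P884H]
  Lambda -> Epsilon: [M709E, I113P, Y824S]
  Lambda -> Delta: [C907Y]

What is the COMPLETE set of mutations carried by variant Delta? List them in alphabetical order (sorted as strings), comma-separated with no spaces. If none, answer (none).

Answer: C262Q,C907Y,R108G

Derivation:
At Kappa: gained [] -> total []
At Lambda: gained ['C262Q', 'R108G'] -> total ['C262Q', 'R108G']
At Delta: gained ['C907Y'] -> total ['C262Q', 'C907Y', 'R108G']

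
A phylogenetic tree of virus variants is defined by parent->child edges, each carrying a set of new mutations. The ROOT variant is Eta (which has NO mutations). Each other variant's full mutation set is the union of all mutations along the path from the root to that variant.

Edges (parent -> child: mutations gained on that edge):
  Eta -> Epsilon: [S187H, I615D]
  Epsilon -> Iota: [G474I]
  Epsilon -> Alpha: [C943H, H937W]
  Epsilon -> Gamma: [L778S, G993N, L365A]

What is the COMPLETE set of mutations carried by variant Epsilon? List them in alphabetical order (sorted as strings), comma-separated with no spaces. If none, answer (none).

At Eta: gained [] -> total []
At Epsilon: gained ['S187H', 'I615D'] -> total ['I615D', 'S187H']

Answer: I615D,S187H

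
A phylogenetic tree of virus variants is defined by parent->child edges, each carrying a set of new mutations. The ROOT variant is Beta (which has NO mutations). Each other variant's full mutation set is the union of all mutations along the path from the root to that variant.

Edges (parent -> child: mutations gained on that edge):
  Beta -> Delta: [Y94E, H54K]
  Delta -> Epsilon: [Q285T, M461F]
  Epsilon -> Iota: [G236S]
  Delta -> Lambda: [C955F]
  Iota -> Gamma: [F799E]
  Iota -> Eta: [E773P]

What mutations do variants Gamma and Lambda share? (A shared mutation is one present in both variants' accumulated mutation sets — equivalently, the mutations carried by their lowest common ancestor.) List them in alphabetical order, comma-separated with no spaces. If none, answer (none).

Answer: H54K,Y94E

Derivation:
Accumulating mutations along path to Gamma:
  At Beta: gained [] -> total []
  At Delta: gained ['Y94E', 'H54K'] -> total ['H54K', 'Y94E']
  At Epsilon: gained ['Q285T', 'M461F'] -> total ['H54K', 'M461F', 'Q285T', 'Y94E']
  At Iota: gained ['G236S'] -> total ['G236S', 'H54K', 'M461F', 'Q285T', 'Y94E']
  At Gamma: gained ['F799E'] -> total ['F799E', 'G236S', 'H54K', 'M461F', 'Q285T', 'Y94E']
Mutations(Gamma) = ['F799E', 'G236S', 'H54K', 'M461F', 'Q285T', 'Y94E']
Accumulating mutations along path to Lambda:
  At Beta: gained [] -> total []
  At Delta: gained ['Y94E', 'H54K'] -> total ['H54K', 'Y94E']
  At Lambda: gained ['C955F'] -> total ['C955F', 'H54K', 'Y94E']
Mutations(Lambda) = ['C955F', 'H54K', 'Y94E']
Intersection: ['F799E', 'G236S', 'H54K', 'M461F', 'Q285T', 'Y94E'] ∩ ['C955F', 'H54K', 'Y94E'] = ['H54K', 'Y94E']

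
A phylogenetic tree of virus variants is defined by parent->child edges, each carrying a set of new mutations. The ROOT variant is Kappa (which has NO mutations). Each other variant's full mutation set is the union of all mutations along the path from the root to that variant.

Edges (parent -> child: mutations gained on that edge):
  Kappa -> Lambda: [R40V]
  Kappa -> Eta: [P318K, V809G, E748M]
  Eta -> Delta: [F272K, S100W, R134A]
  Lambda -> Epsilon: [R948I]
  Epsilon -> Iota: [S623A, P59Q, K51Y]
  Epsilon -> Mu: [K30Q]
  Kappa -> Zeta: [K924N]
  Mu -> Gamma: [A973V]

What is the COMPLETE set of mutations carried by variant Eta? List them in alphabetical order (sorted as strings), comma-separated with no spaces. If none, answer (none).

Answer: E748M,P318K,V809G

Derivation:
At Kappa: gained [] -> total []
At Eta: gained ['P318K', 'V809G', 'E748M'] -> total ['E748M', 'P318K', 'V809G']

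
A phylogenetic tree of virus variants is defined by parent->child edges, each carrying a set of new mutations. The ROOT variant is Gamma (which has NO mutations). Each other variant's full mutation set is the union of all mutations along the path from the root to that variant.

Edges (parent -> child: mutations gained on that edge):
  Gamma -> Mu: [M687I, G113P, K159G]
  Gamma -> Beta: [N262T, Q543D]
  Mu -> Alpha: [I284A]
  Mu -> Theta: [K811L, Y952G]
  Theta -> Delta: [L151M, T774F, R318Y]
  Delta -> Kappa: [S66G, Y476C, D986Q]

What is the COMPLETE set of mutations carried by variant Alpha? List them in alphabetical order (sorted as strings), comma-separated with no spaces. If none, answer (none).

Answer: G113P,I284A,K159G,M687I

Derivation:
At Gamma: gained [] -> total []
At Mu: gained ['M687I', 'G113P', 'K159G'] -> total ['G113P', 'K159G', 'M687I']
At Alpha: gained ['I284A'] -> total ['G113P', 'I284A', 'K159G', 'M687I']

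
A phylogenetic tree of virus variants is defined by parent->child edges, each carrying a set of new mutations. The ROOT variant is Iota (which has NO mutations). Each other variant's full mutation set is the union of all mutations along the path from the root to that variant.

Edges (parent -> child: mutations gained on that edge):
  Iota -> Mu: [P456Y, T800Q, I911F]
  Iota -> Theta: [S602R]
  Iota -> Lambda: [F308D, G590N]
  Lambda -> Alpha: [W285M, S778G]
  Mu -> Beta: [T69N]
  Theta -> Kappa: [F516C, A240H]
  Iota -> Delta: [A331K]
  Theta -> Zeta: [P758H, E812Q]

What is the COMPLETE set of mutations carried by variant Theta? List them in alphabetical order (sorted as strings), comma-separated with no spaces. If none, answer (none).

At Iota: gained [] -> total []
At Theta: gained ['S602R'] -> total ['S602R']

Answer: S602R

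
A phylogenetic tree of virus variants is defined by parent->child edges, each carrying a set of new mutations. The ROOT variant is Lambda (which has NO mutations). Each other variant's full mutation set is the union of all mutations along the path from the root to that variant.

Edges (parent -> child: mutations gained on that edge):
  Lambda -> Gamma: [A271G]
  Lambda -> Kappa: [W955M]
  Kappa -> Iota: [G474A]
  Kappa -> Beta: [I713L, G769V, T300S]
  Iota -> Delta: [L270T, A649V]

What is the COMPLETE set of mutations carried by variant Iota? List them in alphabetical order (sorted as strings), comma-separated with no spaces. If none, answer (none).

At Lambda: gained [] -> total []
At Kappa: gained ['W955M'] -> total ['W955M']
At Iota: gained ['G474A'] -> total ['G474A', 'W955M']

Answer: G474A,W955M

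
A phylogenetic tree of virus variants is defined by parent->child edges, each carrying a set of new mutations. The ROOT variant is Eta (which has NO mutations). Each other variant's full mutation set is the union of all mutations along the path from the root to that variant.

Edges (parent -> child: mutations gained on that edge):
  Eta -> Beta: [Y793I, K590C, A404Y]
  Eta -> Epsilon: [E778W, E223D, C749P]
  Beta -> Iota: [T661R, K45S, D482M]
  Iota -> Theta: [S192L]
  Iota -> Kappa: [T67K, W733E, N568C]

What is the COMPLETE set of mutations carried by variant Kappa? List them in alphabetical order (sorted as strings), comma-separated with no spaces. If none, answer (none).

Answer: A404Y,D482M,K45S,K590C,N568C,T661R,T67K,W733E,Y793I

Derivation:
At Eta: gained [] -> total []
At Beta: gained ['Y793I', 'K590C', 'A404Y'] -> total ['A404Y', 'K590C', 'Y793I']
At Iota: gained ['T661R', 'K45S', 'D482M'] -> total ['A404Y', 'D482M', 'K45S', 'K590C', 'T661R', 'Y793I']
At Kappa: gained ['T67K', 'W733E', 'N568C'] -> total ['A404Y', 'D482M', 'K45S', 'K590C', 'N568C', 'T661R', 'T67K', 'W733E', 'Y793I']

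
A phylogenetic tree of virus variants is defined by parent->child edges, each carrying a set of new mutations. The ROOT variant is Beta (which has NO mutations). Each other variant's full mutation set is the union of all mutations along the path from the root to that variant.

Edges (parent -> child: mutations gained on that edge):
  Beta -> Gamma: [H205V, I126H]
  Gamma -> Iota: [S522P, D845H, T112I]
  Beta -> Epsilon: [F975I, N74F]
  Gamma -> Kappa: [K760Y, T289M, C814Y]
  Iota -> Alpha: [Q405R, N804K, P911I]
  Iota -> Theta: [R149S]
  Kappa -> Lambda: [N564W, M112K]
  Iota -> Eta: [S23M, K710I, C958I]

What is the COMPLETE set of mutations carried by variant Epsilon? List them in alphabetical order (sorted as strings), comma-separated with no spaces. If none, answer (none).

Answer: F975I,N74F

Derivation:
At Beta: gained [] -> total []
At Epsilon: gained ['F975I', 'N74F'] -> total ['F975I', 'N74F']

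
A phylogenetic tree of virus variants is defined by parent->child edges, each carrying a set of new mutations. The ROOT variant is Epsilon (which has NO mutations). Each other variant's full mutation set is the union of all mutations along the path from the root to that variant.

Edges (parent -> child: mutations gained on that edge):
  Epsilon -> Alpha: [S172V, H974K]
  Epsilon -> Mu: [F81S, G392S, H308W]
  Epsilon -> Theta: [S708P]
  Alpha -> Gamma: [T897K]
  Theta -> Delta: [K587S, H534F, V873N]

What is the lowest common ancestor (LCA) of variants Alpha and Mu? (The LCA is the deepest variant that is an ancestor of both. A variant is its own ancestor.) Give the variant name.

Path from root to Alpha: Epsilon -> Alpha
  ancestors of Alpha: {Epsilon, Alpha}
Path from root to Mu: Epsilon -> Mu
  ancestors of Mu: {Epsilon, Mu}
Common ancestors: {Epsilon}
Walk up from Mu: Mu (not in ancestors of Alpha), Epsilon (in ancestors of Alpha)
Deepest common ancestor (LCA) = Epsilon

Answer: Epsilon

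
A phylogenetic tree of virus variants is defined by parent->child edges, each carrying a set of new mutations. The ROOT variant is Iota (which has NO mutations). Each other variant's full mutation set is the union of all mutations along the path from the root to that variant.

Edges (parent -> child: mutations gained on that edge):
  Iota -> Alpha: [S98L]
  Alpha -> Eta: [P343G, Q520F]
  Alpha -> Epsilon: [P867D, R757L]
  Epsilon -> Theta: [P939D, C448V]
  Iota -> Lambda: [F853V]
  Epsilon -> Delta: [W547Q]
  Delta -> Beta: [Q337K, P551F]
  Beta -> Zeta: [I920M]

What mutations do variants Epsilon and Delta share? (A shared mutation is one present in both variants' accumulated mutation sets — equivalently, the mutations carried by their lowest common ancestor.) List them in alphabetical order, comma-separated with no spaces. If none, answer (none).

Answer: P867D,R757L,S98L

Derivation:
Accumulating mutations along path to Epsilon:
  At Iota: gained [] -> total []
  At Alpha: gained ['S98L'] -> total ['S98L']
  At Epsilon: gained ['P867D', 'R757L'] -> total ['P867D', 'R757L', 'S98L']
Mutations(Epsilon) = ['P867D', 'R757L', 'S98L']
Accumulating mutations along path to Delta:
  At Iota: gained [] -> total []
  At Alpha: gained ['S98L'] -> total ['S98L']
  At Epsilon: gained ['P867D', 'R757L'] -> total ['P867D', 'R757L', 'S98L']
  At Delta: gained ['W547Q'] -> total ['P867D', 'R757L', 'S98L', 'W547Q']
Mutations(Delta) = ['P867D', 'R757L', 'S98L', 'W547Q']
Intersection: ['P867D', 'R757L', 'S98L'] ∩ ['P867D', 'R757L', 'S98L', 'W547Q'] = ['P867D', 'R757L', 'S98L']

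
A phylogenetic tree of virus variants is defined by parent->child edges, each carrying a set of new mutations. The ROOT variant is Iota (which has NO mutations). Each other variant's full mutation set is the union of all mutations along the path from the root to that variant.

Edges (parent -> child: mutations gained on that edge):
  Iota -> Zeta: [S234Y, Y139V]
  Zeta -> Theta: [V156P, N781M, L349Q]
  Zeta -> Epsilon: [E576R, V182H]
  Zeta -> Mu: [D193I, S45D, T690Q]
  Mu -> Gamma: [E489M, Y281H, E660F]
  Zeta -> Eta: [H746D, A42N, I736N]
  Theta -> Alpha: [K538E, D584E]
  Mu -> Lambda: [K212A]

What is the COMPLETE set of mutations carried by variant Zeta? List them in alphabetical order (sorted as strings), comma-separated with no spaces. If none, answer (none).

At Iota: gained [] -> total []
At Zeta: gained ['S234Y', 'Y139V'] -> total ['S234Y', 'Y139V']

Answer: S234Y,Y139V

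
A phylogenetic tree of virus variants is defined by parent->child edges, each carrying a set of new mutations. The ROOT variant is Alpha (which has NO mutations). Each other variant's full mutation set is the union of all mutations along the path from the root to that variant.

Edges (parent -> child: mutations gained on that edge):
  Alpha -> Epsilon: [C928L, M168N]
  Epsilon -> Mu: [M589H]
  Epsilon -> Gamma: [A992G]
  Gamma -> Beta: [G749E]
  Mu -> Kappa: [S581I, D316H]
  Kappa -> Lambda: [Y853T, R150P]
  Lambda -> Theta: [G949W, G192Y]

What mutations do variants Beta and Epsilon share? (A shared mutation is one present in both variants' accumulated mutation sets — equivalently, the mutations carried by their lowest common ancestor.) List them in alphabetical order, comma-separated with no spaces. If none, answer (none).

Answer: C928L,M168N

Derivation:
Accumulating mutations along path to Beta:
  At Alpha: gained [] -> total []
  At Epsilon: gained ['C928L', 'M168N'] -> total ['C928L', 'M168N']
  At Gamma: gained ['A992G'] -> total ['A992G', 'C928L', 'M168N']
  At Beta: gained ['G749E'] -> total ['A992G', 'C928L', 'G749E', 'M168N']
Mutations(Beta) = ['A992G', 'C928L', 'G749E', 'M168N']
Accumulating mutations along path to Epsilon:
  At Alpha: gained [] -> total []
  At Epsilon: gained ['C928L', 'M168N'] -> total ['C928L', 'M168N']
Mutations(Epsilon) = ['C928L', 'M168N']
Intersection: ['A992G', 'C928L', 'G749E', 'M168N'] ∩ ['C928L', 'M168N'] = ['C928L', 'M168N']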